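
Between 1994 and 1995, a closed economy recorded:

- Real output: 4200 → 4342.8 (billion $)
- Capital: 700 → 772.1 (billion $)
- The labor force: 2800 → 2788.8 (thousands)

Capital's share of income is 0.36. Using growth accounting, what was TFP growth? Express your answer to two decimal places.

Real output growth = (4342.8 − 4200) / 4200 = 3.4%.
Capital growth = (772.1 − 700) / 700 = 10.3%.
The labor force growth = (2788.8 − 2800) / 2800 = -0.4%.
Labor's share = 1 − 0.36 = 0.64.
Capital: 0.36 × 10.3 = 3.708 pp.
The labor force: 0.64 × (-0.4) = -0.256 pp.
TFP growth = 3.4 − 3.452 = -0.052%.

-0.05%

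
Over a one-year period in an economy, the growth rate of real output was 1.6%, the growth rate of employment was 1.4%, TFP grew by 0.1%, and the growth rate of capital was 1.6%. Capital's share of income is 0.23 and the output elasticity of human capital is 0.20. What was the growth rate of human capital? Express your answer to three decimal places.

Labor's share = 1 − 0.23 − 0.2 = 0.57.
gY = gA + 0.23×1.6 + 0.57×1.4 + 0.2×g.
0.2×g = 1.6 − 0.1 − 1.166 = 0.334.
g = 0.334 / 0.2 = 1.67%.

1.670%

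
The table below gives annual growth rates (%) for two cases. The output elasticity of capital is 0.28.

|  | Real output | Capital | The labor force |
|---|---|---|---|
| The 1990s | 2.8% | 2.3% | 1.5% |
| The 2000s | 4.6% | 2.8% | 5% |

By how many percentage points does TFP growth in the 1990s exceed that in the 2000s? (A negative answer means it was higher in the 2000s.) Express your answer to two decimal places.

0.86 percentage points

Labor's share = 1 − 0.28 = 0.72.
The 1990s: TFP = 2.8 − 0.644 − 1.08 = 1.076%.
The 2000s: TFP = 4.6 − 0.784 − 3.6 = 0.216%.
Difference = 1.076 − (0.216) = 0.86 pp.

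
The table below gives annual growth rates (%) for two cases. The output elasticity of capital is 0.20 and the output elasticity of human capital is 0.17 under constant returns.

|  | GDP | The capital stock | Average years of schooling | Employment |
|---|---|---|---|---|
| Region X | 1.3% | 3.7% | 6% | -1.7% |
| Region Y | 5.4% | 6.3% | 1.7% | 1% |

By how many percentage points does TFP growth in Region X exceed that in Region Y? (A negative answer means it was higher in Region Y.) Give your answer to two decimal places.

-2.61 percentage points

Labor's share = 1 − 0.2 − 0.17 = 0.63.
Region X: TFP = 1.3 − 0.74 − 1.02 + 1.071 = 0.611%.
Region Y: TFP = 5.4 − 1.26 − 0.289 − 0.63 = 3.221%.
Difference = 0.611 − (3.221) = -2.61 pp.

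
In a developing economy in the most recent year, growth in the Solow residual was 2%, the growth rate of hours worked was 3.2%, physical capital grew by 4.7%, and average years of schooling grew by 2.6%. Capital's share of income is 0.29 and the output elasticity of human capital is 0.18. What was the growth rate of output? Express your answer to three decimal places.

5.527%

Labor's share = 1 − 0.29 − 0.18 = 0.53.
Physical capital: 0.29 × 4.7 = 1.363 pp.
Average years of schooling: 0.18 × 2.6 = 0.468 pp.
Hours worked: 0.53 × 3.2 = 1.696 pp.
Output growth = 2 + 3.527 = 5.527%.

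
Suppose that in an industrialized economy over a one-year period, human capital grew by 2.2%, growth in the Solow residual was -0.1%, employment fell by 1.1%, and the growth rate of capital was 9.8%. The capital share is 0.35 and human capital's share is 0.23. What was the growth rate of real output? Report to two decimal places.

Real output grew 3.37%.

Labor's share = 1 − 0.35 − 0.23 = 0.42.
Capital: 0.35 × 9.8 = 3.43 pp.
Human capital: 0.23 × 2.2 = 0.506 pp.
Employment: 0.42 × (-1.1) = -0.462 pp.
Output growth = -0.1 + 3.474 = 3.374%.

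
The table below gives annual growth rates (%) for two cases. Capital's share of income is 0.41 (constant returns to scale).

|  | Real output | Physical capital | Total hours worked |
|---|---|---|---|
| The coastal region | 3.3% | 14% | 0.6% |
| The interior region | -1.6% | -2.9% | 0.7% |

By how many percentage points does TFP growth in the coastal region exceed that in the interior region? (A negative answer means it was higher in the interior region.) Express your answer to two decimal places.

Labor's share = 1 − 0.41 = 0.59.
The coastal region: TFP = 3.3 − 5.74 − 0.354 = -2.794%.
The interior region: TFP = -1.6 + 1.189 − 0.413 = -0.824%.
Difference = -2.794 − (-0.824) = -1.97 pp.

-1.97 percentage points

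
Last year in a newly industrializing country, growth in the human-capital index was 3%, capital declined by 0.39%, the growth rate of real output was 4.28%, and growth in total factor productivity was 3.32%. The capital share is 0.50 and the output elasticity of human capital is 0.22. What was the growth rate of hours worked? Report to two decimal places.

Labor's share = 1 − 0.5 − 0.22 = 0.28.
gY = gA + 0.5×(-0.39) + 0.22×3 + 0.28×g.
0.28×g = 4.28 − 3.32 − 0.465 = 0.495.
g = 0.495 / 0.28 = 1.7679%.

1.77%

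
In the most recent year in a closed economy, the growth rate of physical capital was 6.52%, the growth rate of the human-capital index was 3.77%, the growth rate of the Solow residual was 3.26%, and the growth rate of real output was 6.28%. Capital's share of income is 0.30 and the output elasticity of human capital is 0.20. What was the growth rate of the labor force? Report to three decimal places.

Labor's share = 1 − 0.3 − 0.2 = 0.5.
gY = gA + 0.3×6.52 + 0.2×3.77 + 0.5×g.
0.5×g = 6.28 − 3.26 − 2.71 = 0.31.
g = 0.31 / 0.5 = 0.62%.

The labor force growth was 0.620%.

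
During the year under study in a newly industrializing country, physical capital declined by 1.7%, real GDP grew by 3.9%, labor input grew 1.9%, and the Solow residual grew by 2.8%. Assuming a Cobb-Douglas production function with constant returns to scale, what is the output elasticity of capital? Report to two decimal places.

α = 0.22

gY = gA + α·gK + (1−α)·gL, so gY − gA − gL = α(gK − gL).
3.9 − 2.8 − 1.9 = α × (-1.7 − 1.9).
-0.8 = -3.6 α, so α = 0.2222.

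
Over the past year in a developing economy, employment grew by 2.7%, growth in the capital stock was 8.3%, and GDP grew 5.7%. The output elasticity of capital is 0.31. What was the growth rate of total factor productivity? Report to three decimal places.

Total factor productivity growth was 1.264%.

Labor's share = 1 − 0.31 = 0.69.
The capital stock: 0.31 × 8.3 = 2.573 pp.
Employment: 0.69 × 2.7 = 1.863 pp.
TFP growth = 5.7 − 4.436 = 1.264%.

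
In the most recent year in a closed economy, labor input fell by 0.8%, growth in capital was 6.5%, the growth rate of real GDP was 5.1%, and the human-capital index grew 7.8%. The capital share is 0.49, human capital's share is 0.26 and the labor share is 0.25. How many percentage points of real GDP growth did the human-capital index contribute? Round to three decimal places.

Contribution = share × growth = 0.26 × 7.8 = 2.028 pp.

2.028 pp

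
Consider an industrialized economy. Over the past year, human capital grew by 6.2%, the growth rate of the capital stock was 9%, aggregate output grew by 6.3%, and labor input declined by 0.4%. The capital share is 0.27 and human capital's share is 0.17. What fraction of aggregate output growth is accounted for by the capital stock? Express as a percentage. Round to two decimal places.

The capital stock contributed 0.27 × 9 = 2.43 pp.
Share of growth = 2.43 / 6.3 × 100 = 38.5714%.

38.57%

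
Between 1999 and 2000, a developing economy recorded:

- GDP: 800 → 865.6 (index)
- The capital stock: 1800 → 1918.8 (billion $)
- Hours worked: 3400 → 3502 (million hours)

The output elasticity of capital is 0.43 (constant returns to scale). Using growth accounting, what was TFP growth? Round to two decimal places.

3.65%

GDP growth = (865.6 − 800) / 800 = 8.2%.
The capital stock growth = (1918.8 − 1800) / 1800 = 6.6%.
Hours worked growth = (3502 − 3400) / 3400 = 3%.
Labor's share = 1 − 0.43 = 0.57.
The capital stock: 0.43 × 6.6 = 2.838 pp.
Hours worked: 0.57 × 3 = 1.71 pp.
TFP growth = 8.2 − 4.548 = 3.652%.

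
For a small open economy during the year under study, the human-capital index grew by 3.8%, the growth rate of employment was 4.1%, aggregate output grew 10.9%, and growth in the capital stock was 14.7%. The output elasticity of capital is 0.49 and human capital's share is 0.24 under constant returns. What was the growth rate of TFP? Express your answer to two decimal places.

Labor's share = 1 − 0.49 − 0.24 = 0.27.
The capital stock: 0.49 × 14.7 = 7.203 pp.
The human-capital index: 0.24 × 3.8 = 0.912 pp.
Employment: 0.27 × 4.1 = 1.107 pp.
TFP growth = 10.9 − 9.222 = 1.678%.

1.68%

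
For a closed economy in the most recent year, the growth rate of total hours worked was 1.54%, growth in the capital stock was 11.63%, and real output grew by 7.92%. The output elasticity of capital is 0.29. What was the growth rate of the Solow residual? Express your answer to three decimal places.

3.454%

Labor's share = 1 − 0.29 = 0.71.
The capital stock: 0.29 × 11.63 = 3.3727 pp.
Total hours worked: 0.71 × 1.54 = 1.0934 pp.
TFP growth = 7.92 − 4.4661 = 3.4539%.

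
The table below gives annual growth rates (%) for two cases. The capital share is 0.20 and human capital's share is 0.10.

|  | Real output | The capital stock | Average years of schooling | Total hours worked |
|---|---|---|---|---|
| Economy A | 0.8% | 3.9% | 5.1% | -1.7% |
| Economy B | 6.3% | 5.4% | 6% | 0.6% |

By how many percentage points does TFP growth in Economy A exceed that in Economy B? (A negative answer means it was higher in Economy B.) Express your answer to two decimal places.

-3.50 percentage points

Labor's share = 1 − 0.2 − 0.1 = 0.7.
Economy A: TFP = 0.8 − 0.78 − 0.51 + 1.19 = 0.7%.
Economy B: TFP = 6.3 − 1.08 − 0.6 − 0.42 = 4.2%.
Difference = 0.7 − (4.2) = -3.5 pp.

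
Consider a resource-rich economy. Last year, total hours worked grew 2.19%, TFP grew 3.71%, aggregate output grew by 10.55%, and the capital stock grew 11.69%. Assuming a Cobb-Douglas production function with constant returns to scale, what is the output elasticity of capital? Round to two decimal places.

α = 0.49

gY = gA + α·gK + (1−α)·gL, so gY − gA − gL = α(gK − gL).
10.55 − 3.71 − 2.19 = α × (11.69 − 2.19).
4.65 = 9.5 α, so α = 0.4895.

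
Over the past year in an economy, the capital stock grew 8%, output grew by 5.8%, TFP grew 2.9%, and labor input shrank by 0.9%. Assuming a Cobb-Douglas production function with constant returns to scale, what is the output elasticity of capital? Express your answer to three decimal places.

0.427

gY = gA + α·gK + (1−α)·gL, so gY − gA − gL = α(gK − gL).
5.8 − 2.9 + 0.9 = α × (8 − (-0.9)).
3.8 = 8.9 α, so α = 0.42697.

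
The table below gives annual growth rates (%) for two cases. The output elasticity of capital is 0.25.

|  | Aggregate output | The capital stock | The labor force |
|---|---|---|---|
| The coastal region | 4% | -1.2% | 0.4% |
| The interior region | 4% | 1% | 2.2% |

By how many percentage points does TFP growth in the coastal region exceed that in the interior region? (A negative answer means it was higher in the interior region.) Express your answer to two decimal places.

Labor's share = 1 − 0.25 = 0.75.
The coastal region: TFP = 4 + 0.3 − 0.3 = 4%.
The interior region: TFP = 4 − 0.25 − 1.65 = 2.1%.
Difference = 4 − (2.1) = 1.9 pp.

1.90 percentage points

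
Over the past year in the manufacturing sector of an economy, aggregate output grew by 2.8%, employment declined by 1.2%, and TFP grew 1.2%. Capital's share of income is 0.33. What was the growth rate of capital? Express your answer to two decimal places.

Capital grew 7.28%.

Labor's share = 1 − 0.33 = 0.67.
gY = gA + 0.67×(-1.2) + 0.33×g.
0.33×g = 2.8 − 1.2 + 0.804 = 2.404.
g = 2.404 / 0.33 = 7.2848%.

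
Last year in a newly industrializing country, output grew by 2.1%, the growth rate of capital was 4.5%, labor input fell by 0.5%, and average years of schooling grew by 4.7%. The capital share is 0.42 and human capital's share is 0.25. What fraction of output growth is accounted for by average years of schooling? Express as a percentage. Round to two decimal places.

Average years of schooling contributed 0.25 × 4.7 = 1.175 pp.
Share of growth = 1.175 / 2.1 × 100 = 55.9524%.

Average years of schooling accounted for 55.95% of growth.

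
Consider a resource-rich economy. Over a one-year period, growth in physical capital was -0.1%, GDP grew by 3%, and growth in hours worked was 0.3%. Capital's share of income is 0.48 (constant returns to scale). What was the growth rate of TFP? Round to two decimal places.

TFP grew 2.89%.

Labor's share = 1 − 0.48 = 0.52.
Physical capital: 0.48 × (-0.1) = -0.048 pp.
Hours worked: 0.52 × 0.3 = 0.156 pp.
TFP growth = 3 − 0.108 = 2.892%.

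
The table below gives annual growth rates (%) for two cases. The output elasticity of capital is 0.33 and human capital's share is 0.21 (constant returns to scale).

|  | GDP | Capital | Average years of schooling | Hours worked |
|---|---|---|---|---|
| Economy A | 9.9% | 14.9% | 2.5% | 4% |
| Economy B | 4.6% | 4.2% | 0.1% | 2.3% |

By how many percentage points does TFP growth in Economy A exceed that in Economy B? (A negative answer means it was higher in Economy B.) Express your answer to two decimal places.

0.48 percentage points

Labor's share = 1 − 0.33 − 0.21 = 0.46.
Economy A: TFP = 9.9 − 4.917 − 0.525 − 1.84 = 2.618%.
Economy B: TFP = 4.6 − 1.386 − 0.021 − 1.058 = 2.135%.
Difference = 2.618 − (2.135) = 0.483 pp.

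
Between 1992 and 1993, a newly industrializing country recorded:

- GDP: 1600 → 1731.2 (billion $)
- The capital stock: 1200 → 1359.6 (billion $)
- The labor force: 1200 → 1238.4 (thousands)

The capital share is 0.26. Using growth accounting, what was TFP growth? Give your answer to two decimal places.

GDP growth = (1731.2 − 1600) / 1600 = 8.2%.
The capital stock growth = (1359.6 − 1200) / 1200 = 13.3%.
The labor force growth = (1238.4 − 1200) / 1200 = 3.2%.
Labor's share = 1 − 0.26 = 0.74.
The capital stock: 0.26 × 13.3 = 3.458 pp.
The labor force: 0.74 × 3.2 = 2.368 pp.
TFP growth = 8.2 − 5.826 = 2.374%.

TFP grew 2.37%.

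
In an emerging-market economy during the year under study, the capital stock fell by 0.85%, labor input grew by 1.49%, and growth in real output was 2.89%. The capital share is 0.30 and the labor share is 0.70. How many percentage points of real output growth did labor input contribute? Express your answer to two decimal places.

Labor's share = 1 − 0.3 = 0.7.
Contribution = share × growth = 0.7 × 1.49 = 1.043 pp.

1.04 percentage points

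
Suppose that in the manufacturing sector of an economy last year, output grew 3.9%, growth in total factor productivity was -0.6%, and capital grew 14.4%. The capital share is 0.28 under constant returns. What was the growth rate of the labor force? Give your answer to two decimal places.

Labor's share = 1 − 0.28 = 0.72.
gY = gA + 0.28×14.4 + 0.72×g.
0.72×g = 3.9 + 0.6 − 4.032 = 0.468.
g = 0.468 / 0.72 = 0.65%.

The labor force grew 0.65%.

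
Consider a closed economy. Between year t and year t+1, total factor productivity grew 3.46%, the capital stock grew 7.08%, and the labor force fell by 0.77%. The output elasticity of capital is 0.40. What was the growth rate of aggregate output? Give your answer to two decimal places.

Aggregate output growth was 5.83%.

Labor's share = 1 − 0.4 = 0.6.
The capital stock: 0.4 × 7.08 = 2.832 pp.
The labor force: 0.6 × (-0.77) = -0.462 pp.
Output growth = 3.46 + 2.37 = 5.83%.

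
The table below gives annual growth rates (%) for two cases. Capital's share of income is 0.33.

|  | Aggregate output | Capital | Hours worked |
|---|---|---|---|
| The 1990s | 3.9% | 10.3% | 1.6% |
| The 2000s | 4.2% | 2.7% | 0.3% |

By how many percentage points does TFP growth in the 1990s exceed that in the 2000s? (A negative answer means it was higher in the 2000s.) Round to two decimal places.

Labor's share = 1 − 0.33 = 0.67.
The 1990s: TFP = 3.9 − 3.399 − 1.072 = -0.571%.
The 2000s: TFP = 4.2 − 0.891 − 0.201 = 3.108%.
Difference = -0.571 − (3.108) = -3.679 pp.

-3.68 percentage points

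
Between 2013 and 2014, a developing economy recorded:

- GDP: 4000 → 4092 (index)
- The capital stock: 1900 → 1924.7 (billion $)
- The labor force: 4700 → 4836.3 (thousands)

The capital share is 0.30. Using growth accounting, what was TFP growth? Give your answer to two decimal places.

GDP growth = (4092 − 4000) / 4000 = 2.3%.
The capital stock growth = (1924.7 − 1900) / 1900 = 1.3%.
The labor force growth = (4836.3 − 4700) / 4700 = 2.9%.
Labor's share = 1 − 0.3 = 0.7.
The capital stock: 0.3 × 1.3 = 0.39 pp.
The labor force: 0.7 × 2.9 = 2.03 pp.
TFP growth = 2.3 − 2.42 = -0.12%.

-0.12%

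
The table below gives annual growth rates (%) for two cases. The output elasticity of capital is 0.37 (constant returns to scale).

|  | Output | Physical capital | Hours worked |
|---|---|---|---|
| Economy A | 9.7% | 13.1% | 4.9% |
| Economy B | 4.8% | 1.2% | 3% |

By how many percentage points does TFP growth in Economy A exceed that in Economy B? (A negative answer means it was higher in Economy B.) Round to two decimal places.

Labor's share = 1 − 0.37 = 0.63.
Economy A: TFP = 9.7 − 4.847 − 3.087 = 1.766%.
Economy B: TFP = 4.8 − 0.444 − 1.89 = 2.466%.
Difference = 1.766 − (2.466) = -0.7 pp.

-0.70 percentage points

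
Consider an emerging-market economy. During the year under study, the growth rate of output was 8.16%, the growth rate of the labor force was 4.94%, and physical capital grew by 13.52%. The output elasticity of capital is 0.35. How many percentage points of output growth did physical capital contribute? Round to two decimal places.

4.73 pp

Contribution = share × growth = 0.35 × 13.52 = 4.732 pp.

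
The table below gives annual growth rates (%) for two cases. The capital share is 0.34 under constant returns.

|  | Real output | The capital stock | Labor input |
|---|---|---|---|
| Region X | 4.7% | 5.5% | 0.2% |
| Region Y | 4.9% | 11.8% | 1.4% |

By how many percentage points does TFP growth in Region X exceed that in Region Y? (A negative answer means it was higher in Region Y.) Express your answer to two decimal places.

Labor's share = 1 − 0.34 = 0.66.
Region X: TFP = 4.7 − 1.87 − 0.132 = 2.698%.
Region Y: TFP = 4.9 − 4.012 − 0.924 = -0.036%.
Difference = 2.698 − (-0.036) = 2.734 pp.

2.73 percentage points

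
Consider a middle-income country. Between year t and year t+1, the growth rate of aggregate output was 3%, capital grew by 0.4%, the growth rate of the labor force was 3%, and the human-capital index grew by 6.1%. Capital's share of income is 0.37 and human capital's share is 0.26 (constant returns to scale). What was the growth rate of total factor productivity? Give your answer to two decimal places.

0.16%

Labor's share = 1 − 0.37 − 0.26 = 0.37.
Capital: 0.37 × 0.4 = 0.148 pp.
The human-capital index: 0.26 × 6.1 = 1.586 pp.
The labor force: 0.37 × 3 = 1.11 pp.
TFP growth = 3 − 2.844 = 0.156%.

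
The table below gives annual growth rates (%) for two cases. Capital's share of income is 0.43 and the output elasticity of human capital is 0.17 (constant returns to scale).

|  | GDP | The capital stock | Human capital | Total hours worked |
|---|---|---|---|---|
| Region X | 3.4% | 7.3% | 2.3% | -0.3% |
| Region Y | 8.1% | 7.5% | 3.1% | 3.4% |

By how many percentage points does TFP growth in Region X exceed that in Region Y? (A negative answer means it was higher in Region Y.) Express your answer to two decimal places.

Labor's share = 1 − 0.43 − 0.17 = 0.4.
Region X: TFP = 3.4 − 3.139 − 0.391 + 0.12 = -0.01%.
Region Y: TFP = 8.1 − 3.225 − 0.527 − 1.36 = 2.988%.
Difference = -0.01 − (2.988) = -2.998 pp.

-3.00 percentage points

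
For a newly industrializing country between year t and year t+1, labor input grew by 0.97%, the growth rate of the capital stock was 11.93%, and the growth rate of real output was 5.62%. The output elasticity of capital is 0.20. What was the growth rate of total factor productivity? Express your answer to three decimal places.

Labor's share = 1 − 0.2 = 0.8.
The capital stock: 0.2 × 11.93 = 2.386 pp.
Labor input: 0.8 × 0.97 = 0.776 pp.
TFP growth = 5.62 − 3.162 = 2.458%.

2.458%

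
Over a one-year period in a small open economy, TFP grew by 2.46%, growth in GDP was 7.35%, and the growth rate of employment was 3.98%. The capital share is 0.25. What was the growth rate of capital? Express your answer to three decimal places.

Labor's share = 1 − 0.25 = 0.75.
gY = gA + 0.75×3.98 + 0.25×g.
0.25×g = 7.35 − 2.46 − 2.985 = 1.905.
g = 1.905 / 0.25 = 7.62%.

7.620%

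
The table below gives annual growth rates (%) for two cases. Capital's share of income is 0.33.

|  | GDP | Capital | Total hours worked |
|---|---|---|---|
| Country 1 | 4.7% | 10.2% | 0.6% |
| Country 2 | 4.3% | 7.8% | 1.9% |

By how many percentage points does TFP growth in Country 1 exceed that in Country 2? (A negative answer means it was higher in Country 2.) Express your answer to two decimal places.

Labor's share = 1 − 0.33 = 0.67.
Country 1: TFP = 4.7 − 3.366 − 0.402 = 0.932%.
Country 2: TFP = 4.3 − 2.574 − 1.273 = 0.453%.
Difference = 0.932 − (0.453) = 0.479 pp.

0.48 percentage points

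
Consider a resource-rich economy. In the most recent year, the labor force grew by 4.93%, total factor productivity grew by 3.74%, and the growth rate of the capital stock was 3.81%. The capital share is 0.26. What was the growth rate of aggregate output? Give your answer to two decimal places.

Aggregate output grew 8.38%.

Labor's share = 1 − 0.26 = 0.74.
The capital stock: 0.26 × 3.81 = 0.9906 pp.
The labor force: 0.74 × 4.93 = 3.6482 pp.
Output growth = 3.74 + 4.6388 = 8.3788%.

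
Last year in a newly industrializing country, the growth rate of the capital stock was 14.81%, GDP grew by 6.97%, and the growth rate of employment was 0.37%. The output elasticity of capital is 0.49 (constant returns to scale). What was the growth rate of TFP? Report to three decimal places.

-0.476%

Labor's share = 1 − 0.49 = 0.51.
The capital stock: 0.49 × 14.81 = 7.2569 pp.
Employment: 0.51 × 0.37 = 0.1887 pp.
TFP growth = 6.97 − 7.4456 = -0.4756%.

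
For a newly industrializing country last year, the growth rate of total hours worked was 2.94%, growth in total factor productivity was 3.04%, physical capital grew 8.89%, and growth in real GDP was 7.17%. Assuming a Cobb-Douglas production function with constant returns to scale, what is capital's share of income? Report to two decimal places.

gY = gA + α·gK + (1−α)·gL, so gY − gA − gL = α(gK − gL).
7.17 − 3.04 − 2.94 = α × (8.89 − 2.94).
1.19 = 5.95 α, so α = 0.2.

Capital's share of income is 0.20.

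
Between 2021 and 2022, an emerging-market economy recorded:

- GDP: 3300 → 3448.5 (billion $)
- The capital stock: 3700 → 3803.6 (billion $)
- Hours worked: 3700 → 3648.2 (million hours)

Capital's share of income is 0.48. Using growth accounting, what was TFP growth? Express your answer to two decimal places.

3.88%

GDP growth = (3448.5 − 3300) / 3300 = 4.5%.
The capital stock growth = (3803.6 − 3700) / 3700 = 2.8%.
Hours worked growth = (3648.2 − 3700) / 3700 = -1.4%.
Labor's share = 1 − 0.48 = 0.52.
The capital stock: 0.48 × 2.8 = 1.344 pp.
Hours worked: 0.52 × (-1.4) = -0.728 pp.
TFP growth = 4.5 − 0.616 = 3.884%.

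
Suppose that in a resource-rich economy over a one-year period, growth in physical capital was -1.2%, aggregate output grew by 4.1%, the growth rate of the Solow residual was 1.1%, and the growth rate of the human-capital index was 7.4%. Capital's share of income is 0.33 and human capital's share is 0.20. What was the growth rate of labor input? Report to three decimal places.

4.077%

Labor's share = 1 − 0.33 − 0.2 = 0.47.
gY = gA + 0.33×(-1.2) + 0.2×7.4 + 0.47×g.
0.47×g = 4.1 − 1.1 − 1.084 = 1.916.
g = 1.916 / 0.47 = 4.0766%.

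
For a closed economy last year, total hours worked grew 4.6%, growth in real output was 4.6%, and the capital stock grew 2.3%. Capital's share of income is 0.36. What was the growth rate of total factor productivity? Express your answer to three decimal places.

0.828%

Labor's share = 1 − 0.36 = 0.64.
The capital stock: 0.36 × 2.3 = 0.828 pp.
Total hours worked: 0.64 × 4.6 = 2.944 pp.
TFP growth = 4.6 − 3.772 = 0.828%.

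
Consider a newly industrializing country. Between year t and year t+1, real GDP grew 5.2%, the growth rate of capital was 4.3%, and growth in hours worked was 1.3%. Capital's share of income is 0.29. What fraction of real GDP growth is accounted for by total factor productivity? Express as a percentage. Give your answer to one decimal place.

58.3%

Labor's share = 1 − 0.29 = 0.71.
Capital: 0.29 × 4.3 = 1.247 pp.
Hours worked: 0.71 × 1.3 = 0.923 pp.
TFP growth = 5.2 − 2.17 = 3.03%.
TFP share of growth = 3.03 / 5.2 × 100 = 58.269%.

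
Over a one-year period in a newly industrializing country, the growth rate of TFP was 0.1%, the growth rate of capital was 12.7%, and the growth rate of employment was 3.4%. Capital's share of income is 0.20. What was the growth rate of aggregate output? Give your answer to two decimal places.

Aggregate output growth was 5.36%.

Labor's share = 1 − 0.2 = 0.8.
Capital: 0.2 × 12.7 = 2.54 pp.
Employment: 0.8 × 3.4 = 2.72 pp.
Output growth = 0.1 + 5.26 = 5.36%.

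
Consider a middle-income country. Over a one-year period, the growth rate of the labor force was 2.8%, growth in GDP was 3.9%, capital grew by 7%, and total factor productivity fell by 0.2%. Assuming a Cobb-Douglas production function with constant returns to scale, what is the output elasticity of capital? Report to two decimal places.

gY = gA + α·gK + (1−α)·gL, so gY − gA − gL = α(gK − gL).
3.9 + 0.2 − 2.8 = α × (7 − 2.8).
1.3 = 4.2 α, so α = 0.3095.

α = 0.31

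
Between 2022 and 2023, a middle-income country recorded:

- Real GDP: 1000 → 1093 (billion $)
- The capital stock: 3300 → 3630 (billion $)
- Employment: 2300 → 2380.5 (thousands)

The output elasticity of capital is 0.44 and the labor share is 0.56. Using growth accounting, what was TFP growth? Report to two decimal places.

TFP grew 2.94%.

Real GDP growth = (1093 − 1000) / 1000 = 9.3%.
The capital stock growth = (3630 − 3300) / 3300 = 10%.
Employment growth = (2380.5 − 2300) / 2300 = 3.5%.
Labor's share = 1 − 0.44 = 0.56.
The capital stock: 0.44 × 10 = 4.4 pp.
Employment: 0.56 × 3.5 = 1.96 pp.
TFP growth = 9.3 − 6.36 = 2.94%.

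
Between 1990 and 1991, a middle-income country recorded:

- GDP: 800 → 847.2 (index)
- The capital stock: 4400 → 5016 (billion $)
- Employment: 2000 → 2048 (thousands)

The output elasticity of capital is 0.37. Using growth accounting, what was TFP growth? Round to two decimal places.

GDP growth = (847.2 − 800) / 800 = 5.9%.
The capital stock growth = (5016 − 4400) / 4400 = 14%.
Employment growth = (2048 − 2000) / 2000 = 2.4%.
Labor's share = 1 − 0.37 = 0.63.
The capital stock: 0.37 × 14 = 5.18 pp.
Employment: 0.63 × 2.4 = 1.512 pp.
TFP growth = 5.9 − 6.692 = -0.792%.

-0.79%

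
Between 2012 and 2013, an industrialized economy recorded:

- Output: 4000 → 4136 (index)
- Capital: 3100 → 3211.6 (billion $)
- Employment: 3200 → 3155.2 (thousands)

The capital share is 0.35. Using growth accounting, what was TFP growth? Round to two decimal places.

Output growth = (4136 − 4000) / 4000 = 3.4%.
Capital growth = (3211.6 − 3100) / 3100 = 3.6%.
Employment growth = (3155.2 − 3200) / 3200 = -1.4%.
Labor's share = 1 − 0.35 = 0.65.
Capital: 0.35 × 3.6 = 1.26 pp.
Employment: 0.65 × (-1.4) = -0.91 pp.
TFP growth = 3.4 − 0.35 = 3.05%.

3.05%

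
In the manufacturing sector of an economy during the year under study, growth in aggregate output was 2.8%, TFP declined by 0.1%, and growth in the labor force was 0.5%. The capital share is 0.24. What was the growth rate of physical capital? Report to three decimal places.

Labor's share = 1 − 0.24 = 0.76.
gY = gA + 0.76×0.5 + 0.24×g.
0.24×g = 2.8 + 0.1 − 0.38 = 2.52.
g = 2.52 / 0.24 = 10.5%.

Physical capital growth was 10.500%.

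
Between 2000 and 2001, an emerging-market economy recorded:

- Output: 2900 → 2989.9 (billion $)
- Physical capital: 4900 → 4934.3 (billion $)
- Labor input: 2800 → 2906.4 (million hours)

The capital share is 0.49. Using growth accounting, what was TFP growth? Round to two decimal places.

Output growth = (2989.9 − 2900) / 2900 = 3.1%.
Physical capital growth = (4934.3 − 4900) / 4900 = 0.7%.
Labor input growth = (2906.4 − 2800) / 2800 = 3.8%.
Labor's share = 1 − 0.49 = 0.51.
Physical capital: 0.49 × 0.7 = 0.343 pp.
Labor input: 0.51 × 3.8 = 1.938 pp.
TFP growth = 3.1 − 2.281 = 0.819%.

0.82%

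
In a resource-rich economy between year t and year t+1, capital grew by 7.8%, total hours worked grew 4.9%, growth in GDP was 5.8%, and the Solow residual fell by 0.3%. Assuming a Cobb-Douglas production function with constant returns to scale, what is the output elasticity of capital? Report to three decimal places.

gY = gA + α·gK + (1−α)·gL, so gY − gA − gL = α(gK − gL).
5.8 + 0.3 − 4.9 = α × (7.8 − 4.9).
1.2 = 2.9 α, so α = 0.41379.

α = 0.414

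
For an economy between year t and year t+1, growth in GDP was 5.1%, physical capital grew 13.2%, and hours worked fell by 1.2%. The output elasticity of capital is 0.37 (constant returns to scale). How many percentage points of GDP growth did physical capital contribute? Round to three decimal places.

Contribution = share × growth = 0.37 × 13.2 = 4.884 pp.

4.884 percentage points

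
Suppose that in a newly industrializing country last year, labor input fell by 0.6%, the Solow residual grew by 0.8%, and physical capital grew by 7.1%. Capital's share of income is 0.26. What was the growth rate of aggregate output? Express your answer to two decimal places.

Labor's share = 1 − 0.26 = 0.74.
Physical capital: 0.26 × 7.1 = 1.846 pp.
Labor input: 0.74 × (-0.6) = -0.444 pp.
Output growth = 0.8 + 1.402 = 2.202%.

Aggregate output grew 2.20%.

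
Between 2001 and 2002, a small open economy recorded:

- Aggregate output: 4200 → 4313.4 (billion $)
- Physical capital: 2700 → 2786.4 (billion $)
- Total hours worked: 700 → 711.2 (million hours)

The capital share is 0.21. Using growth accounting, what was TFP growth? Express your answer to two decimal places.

Aggregate output growth = (4313.4 − 4200) / 4200 = 2.7%.
Physical capital growth = (2786.4 − 2700) / 2700 = 3.2%.
Total hours worked growth = (711.2 − 700) / 700 = 1.6%.
Labor's share = 1 − 0.21 = 0.79.
Physical capital: 0.21 × 3.2 = 0.672 pp.
Total hours worked: 0.79 × 1.6 = 1.264 pp.
TFP growth = 2.7 − 1.936 = 0.764%.

0.76%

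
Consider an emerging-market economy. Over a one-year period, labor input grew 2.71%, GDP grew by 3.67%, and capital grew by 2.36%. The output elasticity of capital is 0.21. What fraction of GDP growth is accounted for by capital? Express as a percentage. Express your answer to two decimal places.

Capital contributed 0.21 × 2.36 = 0.4956 pp.
Share of growth = 0.4956 / 3.67 × 100 = 13.5041%.

13.50%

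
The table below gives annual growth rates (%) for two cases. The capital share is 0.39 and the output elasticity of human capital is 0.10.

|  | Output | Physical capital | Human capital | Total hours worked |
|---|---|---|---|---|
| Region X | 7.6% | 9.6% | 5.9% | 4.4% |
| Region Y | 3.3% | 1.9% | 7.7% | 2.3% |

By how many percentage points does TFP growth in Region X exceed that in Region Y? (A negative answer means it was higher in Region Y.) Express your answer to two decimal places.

0.41 percentage points

Labor's share = 1 − 0.39 − 0.1 = 0.51.
Region X: TFP = 7.6 − 3.744 − 0.59 − 2.244 = 1.022%.
Region Y: TFP = 3.3 − 0.741 − 0.77 − 1.173 = 0.616%.
Difference = 1.022 − (0.616) = 0.406 pp.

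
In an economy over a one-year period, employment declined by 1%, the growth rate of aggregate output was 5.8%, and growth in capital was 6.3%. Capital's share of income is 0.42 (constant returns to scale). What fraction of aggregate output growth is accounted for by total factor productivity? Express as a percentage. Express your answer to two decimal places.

Labor's share = 1 − 0.42 = 0.58.
Capital: 0.42 × 6.3 = 2.646 pp.
Employment: 0.58 × (-1) = -0.58 pp.
TFP growth = 5.8 − 2.066 = 3.734%.
TFP share of growth = 3.734 / 5.8 × 100 = 64.3793%.

Total factor productivity accounted for 64.38% of growth.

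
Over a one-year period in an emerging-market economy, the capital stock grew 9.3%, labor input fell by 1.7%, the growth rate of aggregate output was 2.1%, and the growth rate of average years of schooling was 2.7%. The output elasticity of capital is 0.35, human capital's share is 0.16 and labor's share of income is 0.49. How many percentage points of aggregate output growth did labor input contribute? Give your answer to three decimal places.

Labor's share = 1 − 0.35 − 0.16 = 0.49.
Contribution = share × growth = 0.49 × (-1.7) = -0.833 pp.

-0.833 pp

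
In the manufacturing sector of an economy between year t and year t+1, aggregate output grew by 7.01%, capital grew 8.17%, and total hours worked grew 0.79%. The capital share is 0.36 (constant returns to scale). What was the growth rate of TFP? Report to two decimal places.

3.56%

Labor's share = 1 − 0.36 = 0.64.
Capital: 0.36 × 8.17 = 2.9412 pp.
Total hours worked: 0.64 × 0.79 = 0.5056 pp.
TFP growth = 7.01 − 3.4468 = 3.5632%.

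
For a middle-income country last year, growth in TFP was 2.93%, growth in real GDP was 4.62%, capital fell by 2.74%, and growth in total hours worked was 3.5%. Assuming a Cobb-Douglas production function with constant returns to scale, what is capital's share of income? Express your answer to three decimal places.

0.290

gY = gA + α·gK + (1−α)·gL, so gY − gA − gL = α(gK − gL).
4.62 − 2.93 − 3.5 = α × (-2.74 − 3.5).
-1.81 = -6.24 α, so α = 0.29006.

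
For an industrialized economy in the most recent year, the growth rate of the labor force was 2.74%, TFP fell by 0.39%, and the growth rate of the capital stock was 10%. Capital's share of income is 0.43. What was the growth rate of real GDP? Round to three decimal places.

Labor's share = 1 − 0.43 = 0.57.
The capital stock: 0.43 × 10 = 4.3 pp.
The labor force: 0.57 × 2.74 = 1.5618 pp.
Output growth = -0.39 + 5.8618 = 5.4718%.

Real GDP grew 5.472%.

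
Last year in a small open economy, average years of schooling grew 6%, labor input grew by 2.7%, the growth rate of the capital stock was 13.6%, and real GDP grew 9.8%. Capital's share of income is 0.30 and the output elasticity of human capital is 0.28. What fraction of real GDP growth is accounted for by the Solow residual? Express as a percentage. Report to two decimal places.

29.65%

Labor's share = 1 − 0.3 − 0.28 = 0.42.
The capital stock: 0.3 × 13.6 = 4.08 pp.
Average years of schooling: 0.28 × 6 = 1.68 pp.
Labor input: 0.42 × 2.7 = 1.134 pp.
TFP growth = 9.8 − 6.894 = 2.906%.
TFP share of growth = 2.906 / 9.8 × 100 = 29.6531%.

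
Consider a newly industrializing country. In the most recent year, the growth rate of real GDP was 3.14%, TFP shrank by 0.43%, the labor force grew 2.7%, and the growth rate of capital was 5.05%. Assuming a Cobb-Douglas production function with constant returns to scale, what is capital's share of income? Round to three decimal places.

Capital's share of income is 0.370.

gY = gA + α·gK + (1−α)·gL, so gY − gA − gL = α(gK − gL).
3.14 + 0.43 − 2.7 = α × (5.05 − 2.7).
0.87 = 2.35 α, so α = 0.37021.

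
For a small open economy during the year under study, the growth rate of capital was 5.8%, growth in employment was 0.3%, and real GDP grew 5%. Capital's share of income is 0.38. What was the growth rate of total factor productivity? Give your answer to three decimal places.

Labor's share = 1 − 0.38 = 0.62.
Capital: 0.38 × 5.8 = 2.204 pp.
Employment: 0.62 × 0.3 = 0.186 pp.
TFP growth = 5 − 2.39 = 2.61%.

Total factor productivity growth was 2.610%.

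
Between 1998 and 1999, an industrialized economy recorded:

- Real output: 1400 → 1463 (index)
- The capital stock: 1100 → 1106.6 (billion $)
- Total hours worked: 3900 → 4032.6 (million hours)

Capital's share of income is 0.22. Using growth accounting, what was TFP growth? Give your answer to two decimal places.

Real output growth = (1463 − 1400) / 1400 = 4.5%.
The capital stock growth = (1106.6 − 1100) / 1100 = 0.6%.
Total hours worked growth = (4032.6 − 3900) / 3900 = 3.4%.
Labor's share = 1 − 0.22 = 0.78.
The capital stock: 0.22 × 0.6 = 0.132 pp.
Total hours worked: 0.78 × 3.4 = 2.652 pp.
TFP growth = 4.5 − 2.784 = 1.716%.

TFP grew 1.72%.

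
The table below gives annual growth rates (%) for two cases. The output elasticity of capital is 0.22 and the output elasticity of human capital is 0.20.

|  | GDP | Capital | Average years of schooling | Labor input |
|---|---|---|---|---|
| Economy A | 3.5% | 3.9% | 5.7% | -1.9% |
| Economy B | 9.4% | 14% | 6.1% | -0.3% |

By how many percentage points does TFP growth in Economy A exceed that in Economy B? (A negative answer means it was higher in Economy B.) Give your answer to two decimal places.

Labor's share = 1 − 0.22 − 0.2 = 0.58.
Economy A: TFP = 3.5 − 0.858 − 1.14 + 1.102 = 2.604%.
Economy B: TFP = 9.4 − 3.08 − 1.22 + 0.174 = 5.274%.
Difference = 2.604 − (5.274) = -2.67 pp.

-2.67 percentage points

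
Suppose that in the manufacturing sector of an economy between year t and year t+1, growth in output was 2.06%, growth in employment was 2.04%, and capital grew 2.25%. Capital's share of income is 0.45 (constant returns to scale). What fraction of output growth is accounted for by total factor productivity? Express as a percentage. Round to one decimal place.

-3.6%

Labor's share = 1 − 0.45 = 0.55.
Capital: 0.45 × 2.25 = 1.0125 pp.
Employment: 0.55 × 2.04 = 1.122 pp.
TFP growth = 2.06 − 2.1345 = -0.0745%.
TFP share of growth = -0.0745 / 2.06 × 100 = -3.617%.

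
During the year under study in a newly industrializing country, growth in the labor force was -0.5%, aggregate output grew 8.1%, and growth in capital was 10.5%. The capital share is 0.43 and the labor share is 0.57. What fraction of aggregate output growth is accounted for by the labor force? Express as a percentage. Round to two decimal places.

-3.52%

Labor's share = 1 − 0.43 = 0.57.
The labor force contributed 0.57 × (-0.5) = -0.285 pp.
Share of growth = -0.285 / 8.1 × 100 = -3.5185%.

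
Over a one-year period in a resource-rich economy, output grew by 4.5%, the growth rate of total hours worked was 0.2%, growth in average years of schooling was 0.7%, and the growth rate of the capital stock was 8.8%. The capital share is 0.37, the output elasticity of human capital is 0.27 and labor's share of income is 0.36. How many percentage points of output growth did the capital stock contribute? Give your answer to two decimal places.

3.26 pp

Contribution = share × growth = 0.37 × 8.8 = 3.256 pp.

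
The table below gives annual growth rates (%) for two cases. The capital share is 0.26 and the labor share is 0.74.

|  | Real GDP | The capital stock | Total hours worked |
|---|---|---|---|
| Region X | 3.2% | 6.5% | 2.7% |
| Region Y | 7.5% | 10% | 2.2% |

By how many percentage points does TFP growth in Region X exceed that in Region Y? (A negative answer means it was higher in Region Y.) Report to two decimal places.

-3.76 percentage points

Labor's share = 1 − 0.26 = 0.74.
Region X: TFP = 3.2 − 1.69 − 1.998 = -0.488%.
Region Y: TFP = 7.5 − 2.6 − 1.628 = 3.272%.
Difference = -0.488 − (3.272) = -3.76 pp.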